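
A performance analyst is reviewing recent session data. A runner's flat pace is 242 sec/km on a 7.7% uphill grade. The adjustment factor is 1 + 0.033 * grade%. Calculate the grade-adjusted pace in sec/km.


Factor = 1 + 0.033 * 7.7 = 1.2541
Adjusted pace = 242 * 1.2541
= 303.49 sec/km

303.49 s/km


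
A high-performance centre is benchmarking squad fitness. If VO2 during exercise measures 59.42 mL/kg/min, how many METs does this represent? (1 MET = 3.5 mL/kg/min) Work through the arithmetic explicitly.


METs = VO2 / 3.5 = 59.42 / 3.5 = 16.98

16.98 METs


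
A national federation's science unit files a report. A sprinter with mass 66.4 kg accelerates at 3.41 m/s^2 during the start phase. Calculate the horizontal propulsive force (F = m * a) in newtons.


F = m * a
= 66.4 * 3.41
= 226.42 N

226.42 N


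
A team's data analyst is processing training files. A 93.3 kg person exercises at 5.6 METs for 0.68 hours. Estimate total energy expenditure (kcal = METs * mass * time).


Energy = METs * mass(kg) * time(h)
= 5.6 * 93.3 * 0.68
= 355.29 kcal

355.29 kcal


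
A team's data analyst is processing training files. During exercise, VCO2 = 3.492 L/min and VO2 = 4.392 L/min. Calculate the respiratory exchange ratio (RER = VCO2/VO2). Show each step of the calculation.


RER = VCO2 / VO2
= 3.492 / 4.392
= 0.7951

0.7951


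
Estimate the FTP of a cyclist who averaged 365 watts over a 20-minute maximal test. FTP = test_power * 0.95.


FTP = 365 * 0.95 = 346.75 W

346.75 W


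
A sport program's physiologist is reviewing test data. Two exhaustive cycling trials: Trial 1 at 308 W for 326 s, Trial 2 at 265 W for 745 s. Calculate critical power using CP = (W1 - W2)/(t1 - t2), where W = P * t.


W1 = 308 * 326 = 100408 J
W2 = 265 * 745 = 197425 J
CP = (100408 - 197425) / (326 - 745)
= -97017 / -419
= 231.54 W

231.54 W


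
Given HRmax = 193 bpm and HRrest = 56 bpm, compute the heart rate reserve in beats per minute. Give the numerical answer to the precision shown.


Heart rate reserve = maximum HR minus resting HR
HRR = 193 - 56 = 137 bpm

137 bpm


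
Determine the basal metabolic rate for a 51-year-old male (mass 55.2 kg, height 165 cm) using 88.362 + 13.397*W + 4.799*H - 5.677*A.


BMR = 88.362 + 13.397*55.2 + 4.799*165 - 5.677*51
= 1330.18 kcal/day

1330.18 kcal/day


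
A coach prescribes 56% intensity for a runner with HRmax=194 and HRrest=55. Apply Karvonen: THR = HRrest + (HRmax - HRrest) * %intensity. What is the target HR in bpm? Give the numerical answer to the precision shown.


Heart rate reserve = 194 - 55 = 139
Intensity fraction = 56 / 100 = 0.56
THR = 55 + 139 * 0.56 = 132.84 bpm

132.84 bpm


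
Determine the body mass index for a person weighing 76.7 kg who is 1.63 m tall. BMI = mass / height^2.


BMI = mass / height^2
= 76.7 / 1.63^2
= 76.7 / 2.6569
= 28.87 kg/m^2

28.87 kg/m^2


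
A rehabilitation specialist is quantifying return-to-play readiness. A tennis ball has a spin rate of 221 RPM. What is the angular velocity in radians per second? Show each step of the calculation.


Convert RPM to rad/s: multiply by 2*pi and divide by 60
omega = 221 * 2 * pi / 60
= 23.143 rad/s

23.143 rad/s


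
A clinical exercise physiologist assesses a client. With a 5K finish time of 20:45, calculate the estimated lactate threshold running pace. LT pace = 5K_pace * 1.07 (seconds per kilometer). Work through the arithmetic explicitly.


Race duration = 1245 s for 5 km
Average pace = 1245 / 5 = 249.0 s/km
LT pace = 249.0 * 1.07
= 266.43 s/km

266.43 s/km


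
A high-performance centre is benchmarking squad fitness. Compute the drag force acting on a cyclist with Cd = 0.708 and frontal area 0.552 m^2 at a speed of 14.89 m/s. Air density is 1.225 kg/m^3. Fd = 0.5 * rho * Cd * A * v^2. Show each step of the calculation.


Step 1: v^2 = 221.7121
Step 2: Fd = 0.5 * 1.225 * 0.708 * 0.552 * 221.7121
= 53.072 N

53.072 N


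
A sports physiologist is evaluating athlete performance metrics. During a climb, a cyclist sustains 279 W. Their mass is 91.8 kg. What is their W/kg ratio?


Power-to-weight = 279 W / 91.8 kg
= 3.039 W/kg

3.039 W/kg


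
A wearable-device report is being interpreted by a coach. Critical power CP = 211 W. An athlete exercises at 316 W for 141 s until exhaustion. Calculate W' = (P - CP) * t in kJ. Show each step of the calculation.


P - CP = 316 - 211 = 105 W
W' = 105 * 141 = 14805 J
= 14805 / 1000 = 14.805 kJ

14.805 kJ


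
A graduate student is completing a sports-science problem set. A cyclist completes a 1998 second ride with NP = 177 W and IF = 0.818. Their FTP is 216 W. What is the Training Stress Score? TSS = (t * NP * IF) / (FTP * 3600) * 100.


t * NP * IF = 1998 * 177 * 0.818 = 289282.428
FTP * 3600 = 777600
TSS = (289282.428 / 777600) * 100 = 37.2

37.2 TSS


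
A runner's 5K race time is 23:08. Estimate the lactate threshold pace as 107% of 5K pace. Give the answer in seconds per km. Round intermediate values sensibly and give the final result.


Total race time = 23*60 + 8 = 1388 seconds
5K pace = 1388 / 5 = 277.6 sec/km
LT pace = 277.6 * 1.07 = 297.03 sec/km

297.03 s/km


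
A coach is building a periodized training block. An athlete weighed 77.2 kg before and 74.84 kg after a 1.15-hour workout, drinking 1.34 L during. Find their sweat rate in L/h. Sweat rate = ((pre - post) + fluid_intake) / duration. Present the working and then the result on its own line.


Body mass change = 2.36 kg
Total sweat loss = 2.36 + 1.34 = 3.7 L
Rate = 3.7 / 1.15 = 3.217 L/h

3.217 L/h


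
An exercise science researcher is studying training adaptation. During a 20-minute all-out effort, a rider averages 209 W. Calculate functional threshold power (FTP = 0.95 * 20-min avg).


FTP = 0.95 * 209
= 198.55 W

198.55 W


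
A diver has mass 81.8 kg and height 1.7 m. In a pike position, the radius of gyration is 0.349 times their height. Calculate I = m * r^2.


r = 0.349 * 1.7 = 0.5933 m
I = m * r^2 = 81.8 * 0.352005 = 28.794 kg*m^2

28.794 kg*m^2


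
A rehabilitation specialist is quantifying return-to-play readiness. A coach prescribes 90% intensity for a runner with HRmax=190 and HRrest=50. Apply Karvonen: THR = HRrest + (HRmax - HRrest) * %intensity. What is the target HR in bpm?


Heart rate reserve = 190 - 50 = 140
Intensity fraction = 90 / 100 = 0.9
THR = 50 + 140 * 0.9 = 176.0 bpm

176.0 bpm


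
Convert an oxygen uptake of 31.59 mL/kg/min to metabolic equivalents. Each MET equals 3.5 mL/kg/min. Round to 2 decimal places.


One MET = 3.5 mL/kg/min
Number of METs = 31.59 / 3.5
= 9.03 METs

9.03 METs


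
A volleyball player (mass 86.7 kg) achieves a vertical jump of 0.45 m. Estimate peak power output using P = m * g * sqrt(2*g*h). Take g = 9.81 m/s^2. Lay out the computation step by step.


2 * g * h = 2 * 9.81 * 0.45 = 8.829
sqrt(8.829) = 2.971363 m/s
P = 86.7 * 9.81 * 2.971363 = 2527.22 W

2527.22 W


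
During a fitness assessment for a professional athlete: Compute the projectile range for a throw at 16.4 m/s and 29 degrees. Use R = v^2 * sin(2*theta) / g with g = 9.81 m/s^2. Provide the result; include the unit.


Two times the angle = 58 degrees
sin(58) = 0.848048
R = 268.96 * 0.848048 / 9.81 = 23.251 m

23.251 m


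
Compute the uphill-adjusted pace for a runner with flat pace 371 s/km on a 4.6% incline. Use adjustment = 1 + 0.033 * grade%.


Adjustment factor = 1 + 0.033 * 4.6 = 1.1518
Grade-adjusted pace = 371 * 1.1518 = 427.32 s/km

427.32 s/km


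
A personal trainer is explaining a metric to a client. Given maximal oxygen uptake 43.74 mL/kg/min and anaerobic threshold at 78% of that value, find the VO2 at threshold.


Percentage as decimal = 0.78
VO2 at AT = 43.74 * 0.78 = 34.12 mL/kg/min

34.12 mL/kg/min


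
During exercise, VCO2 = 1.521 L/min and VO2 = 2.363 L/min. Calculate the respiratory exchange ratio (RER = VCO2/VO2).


RER = VCO2 / VO2
= 1.521 / 2.363
= 0.6437

0.6437


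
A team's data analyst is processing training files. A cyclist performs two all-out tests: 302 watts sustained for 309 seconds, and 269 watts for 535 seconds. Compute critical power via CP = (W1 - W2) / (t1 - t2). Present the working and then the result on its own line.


W1 = P1 * t1 = 302 * 309 = 93318 J
W2 = P2 * t2 = 269 * 535 = 143915 J
CP = (93318 - 143915) / (309 - 535)
= 223.88 W

223.88 W


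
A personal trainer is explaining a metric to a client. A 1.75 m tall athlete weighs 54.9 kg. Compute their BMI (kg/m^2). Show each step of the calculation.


height^2 = 3.0625 m^2
BMI = 54.9 / 3.0625 = 17.93 kg/m^2

17.93 kg/m^2


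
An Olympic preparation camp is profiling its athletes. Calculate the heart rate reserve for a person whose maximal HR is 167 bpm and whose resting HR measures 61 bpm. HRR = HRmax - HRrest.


HRmax = 167 bpm
HRrest = 61 bpm
HRR = 167 - 61 = 106 bpm

106 bpm


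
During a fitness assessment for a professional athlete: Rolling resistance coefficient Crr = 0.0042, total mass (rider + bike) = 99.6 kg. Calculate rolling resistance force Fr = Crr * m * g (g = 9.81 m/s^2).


Fr = Crr * m * g
= 0.0042 * 99.6 * 9.81
= 4.104 N

4.104 N


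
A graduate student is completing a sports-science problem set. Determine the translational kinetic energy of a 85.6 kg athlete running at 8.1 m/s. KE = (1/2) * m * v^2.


KE = 0.5 * m * v^2
= 0.5 * 85.6 * 8.1^2
= 0.5 * 85.6 * 65.61
= 2808.11 J

2808.11 J


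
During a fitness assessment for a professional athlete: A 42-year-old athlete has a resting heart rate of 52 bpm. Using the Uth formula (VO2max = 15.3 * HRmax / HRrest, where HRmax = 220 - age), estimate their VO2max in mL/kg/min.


HRmax = 220 - 42 = 178 bpm
Ratio = HRmax / HRrest = 178 / 52 = 3.4231
VO2max = 15.3 * 3.4231 = 52.37 mL/kg/min

52.37 mL/kg/min


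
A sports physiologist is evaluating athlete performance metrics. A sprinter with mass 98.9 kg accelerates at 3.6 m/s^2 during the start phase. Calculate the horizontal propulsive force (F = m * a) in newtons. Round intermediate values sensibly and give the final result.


F = m * a
= 98.9 * 3.6
= 356.04 N

356.04 N


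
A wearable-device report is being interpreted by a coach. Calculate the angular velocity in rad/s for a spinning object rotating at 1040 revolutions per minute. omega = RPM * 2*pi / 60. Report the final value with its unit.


omega = RPM * 2*pi / 60
= 1040 * 6.28318531 / 60
= 108.909 rad/s

108.909 rad/s


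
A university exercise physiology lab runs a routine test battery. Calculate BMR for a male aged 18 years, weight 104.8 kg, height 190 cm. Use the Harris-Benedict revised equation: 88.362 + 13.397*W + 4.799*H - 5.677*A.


Substituting values:
W term = 13.397 * 104.8 = 1404.0056
H term = 4.799 * 190 = 911.81
A term = 5.677 * 18 = 102.186
BMR = 2301.99 kcal/day

2301.99 kcal/day


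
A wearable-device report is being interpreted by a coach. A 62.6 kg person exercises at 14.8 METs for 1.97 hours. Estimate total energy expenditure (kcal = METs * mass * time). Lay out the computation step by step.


Energy = METs * mass(kg) * time(h)
= 14.8 * 62.6 * 1.97
= 1825.17 kcal

1825.17 kcal


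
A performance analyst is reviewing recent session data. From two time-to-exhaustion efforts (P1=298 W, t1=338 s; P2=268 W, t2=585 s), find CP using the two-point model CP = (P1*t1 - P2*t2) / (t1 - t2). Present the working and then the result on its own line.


Work in trial 1 = 100724 J
Work in trial 2 = 156780 J
Delta work = -56056 J
Delta time = -247 s
CP = -56056 / -247 = 226.95 W

226.95 W


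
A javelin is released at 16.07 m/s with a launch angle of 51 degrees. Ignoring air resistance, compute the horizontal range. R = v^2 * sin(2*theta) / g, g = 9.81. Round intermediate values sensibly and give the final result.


Launch speed squared = 258.2449
sin(2 * 51 deg) = 0.978148
Range = 258.2449 * 0.978148 / 9.81
= 25.749 m

25.749 m


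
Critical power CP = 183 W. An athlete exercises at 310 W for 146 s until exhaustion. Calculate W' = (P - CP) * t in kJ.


P - CP = 310 - 183 = 127 W
W' = 127 * 146 = 18542 J
= 18542 / 1000 = 18.542 kJ

18.542 kJ


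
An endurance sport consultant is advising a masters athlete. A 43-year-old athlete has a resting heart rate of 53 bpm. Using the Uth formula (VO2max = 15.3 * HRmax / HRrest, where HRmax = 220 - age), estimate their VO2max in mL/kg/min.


HRmax = 220 - 43 = 177 bpm
Ratio = HRmax / HRrest = 177 / 53 = 3.3396
VO2max = 15.3 * 3.3396 = 51.1 mL/kg/min

51.1 mL/kg/min


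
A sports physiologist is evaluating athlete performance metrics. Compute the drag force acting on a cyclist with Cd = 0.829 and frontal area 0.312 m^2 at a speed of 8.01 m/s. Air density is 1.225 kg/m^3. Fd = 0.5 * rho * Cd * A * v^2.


Step 1: v^2 = 64.1601
Step 2: Fd = 0.5 * 1.225 * 0.829 * 0.312 * 64.1601
= 10.164 N

10.164 N


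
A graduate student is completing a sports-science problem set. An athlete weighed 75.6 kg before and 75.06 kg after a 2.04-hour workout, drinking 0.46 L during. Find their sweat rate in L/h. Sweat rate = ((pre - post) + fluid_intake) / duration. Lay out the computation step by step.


Body mass change = 0.54 kg
Total sweat loss = 0.54 + 0.46 = 1.0 L
Rate = 1.0 / 2.04 = 0.49 L/h

0.49 L/h


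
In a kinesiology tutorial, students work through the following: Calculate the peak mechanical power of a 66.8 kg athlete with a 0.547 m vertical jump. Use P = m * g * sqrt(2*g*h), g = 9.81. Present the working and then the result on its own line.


First, sqrt(2gh) = sqrt(2 * 9.81 * 0.547)
= sqrt(10.73214) = 3.275995 m/s
Power = 66.8 * 9.81 * 3.275995 = 2146.79 W

2146.79 W


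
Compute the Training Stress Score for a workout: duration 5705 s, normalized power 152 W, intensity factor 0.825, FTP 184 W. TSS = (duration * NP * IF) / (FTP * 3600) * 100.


Product = 5705 * 152 * 0.825 = 715407.0
Base = 184 * 3600 = 662400
TSS = 715407.0 / 662400 * 100 = 108.0

108.0 TSS


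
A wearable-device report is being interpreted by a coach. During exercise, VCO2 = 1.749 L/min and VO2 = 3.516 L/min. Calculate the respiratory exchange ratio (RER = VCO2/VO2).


RER = VCO2 / VO2
= 1.749 / 3.516
= 0.4974

0.4974


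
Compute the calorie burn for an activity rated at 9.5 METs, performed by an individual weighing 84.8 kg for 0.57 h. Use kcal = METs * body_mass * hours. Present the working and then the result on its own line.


Product of METs and mass = 9.5 * 84.8 = 805.6
Total kcal = 805.6 * 0.57 = 459.19 kcal

459.19 kcal


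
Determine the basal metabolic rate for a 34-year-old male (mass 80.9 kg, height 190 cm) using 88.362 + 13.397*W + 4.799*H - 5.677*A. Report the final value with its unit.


BMR = 88.362 + 13.397*80.9 + 4.799*190 - 5.677*34
= 1890.97 kcal/day

1890.97 kcal/day


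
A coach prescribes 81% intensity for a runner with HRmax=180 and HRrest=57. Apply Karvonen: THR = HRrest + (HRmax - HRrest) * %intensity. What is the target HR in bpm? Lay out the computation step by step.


Heart rate reserve = 180 - 57 = 123
Intensity fraction = 81 / 100 = 0.81
THR = 57 + 123 * 0.81 = 156.63 bpm

156.63 bpm


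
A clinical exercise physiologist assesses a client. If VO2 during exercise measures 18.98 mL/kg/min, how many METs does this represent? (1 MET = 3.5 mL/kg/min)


METs = VO2 / 3.5 = 18.98 / 3.5 = 5.42

5.42 METs


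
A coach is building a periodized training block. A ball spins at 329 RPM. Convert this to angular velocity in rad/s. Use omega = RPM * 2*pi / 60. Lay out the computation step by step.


omega = 329 * 2 * pi / 60
= 329 * 6.28318531 / 60
= 2067.168 / 60
= 34.453 rad/s

34.453 rad/s


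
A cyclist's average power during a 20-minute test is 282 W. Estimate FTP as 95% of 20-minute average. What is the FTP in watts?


FTP = 20-min power * 0.95
= 282 * 0.95
= 267.9 W

267.9 W


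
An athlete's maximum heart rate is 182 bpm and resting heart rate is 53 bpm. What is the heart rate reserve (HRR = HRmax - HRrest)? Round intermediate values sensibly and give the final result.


HRR = HRmax - HRrest
= 182 - 53
= 129 bpm

129 bpm


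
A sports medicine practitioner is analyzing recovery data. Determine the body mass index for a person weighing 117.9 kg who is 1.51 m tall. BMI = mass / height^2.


BMI = mass / height^2
= 117.9 / 1.51^2
= 117.9 / 2.2801
= 51.71 kg/m^2

51.71 kg/m^2


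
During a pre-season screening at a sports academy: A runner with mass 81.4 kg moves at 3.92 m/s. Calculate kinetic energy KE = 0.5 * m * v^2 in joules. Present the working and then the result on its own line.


v^2 = 3.92^2 = 15.3664
KE = 0.5 * 81.4 * 15.3664
= 625.41 J

625.41 J


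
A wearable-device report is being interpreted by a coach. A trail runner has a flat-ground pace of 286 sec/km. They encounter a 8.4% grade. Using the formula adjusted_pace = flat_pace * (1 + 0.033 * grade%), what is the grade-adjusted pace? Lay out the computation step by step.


Grade factor = 1 + 0.033 * 8.4 = 1.2772
Adjusted = 286 * 1.2772 = 365.28 sec/km

365.28 s/km


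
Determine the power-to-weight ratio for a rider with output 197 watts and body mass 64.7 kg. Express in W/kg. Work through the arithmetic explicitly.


P/W = 197 / 64.7 = 3.045 W/kg

3.045 W/kg


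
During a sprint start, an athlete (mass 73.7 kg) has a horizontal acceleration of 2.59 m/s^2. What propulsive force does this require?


Propulsive force = mass * acceleration
= 73.7 kg * 2.59 m/s^2
= 190.88 N

190.88 N


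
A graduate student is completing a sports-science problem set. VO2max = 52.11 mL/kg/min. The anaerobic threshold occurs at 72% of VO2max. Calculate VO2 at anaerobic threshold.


AT fraction = 72 / 100 = 0.72
AT VO2 = 52.11 * 0.72
= 37.52 mL/kg/min

37.52 mL/kg/min


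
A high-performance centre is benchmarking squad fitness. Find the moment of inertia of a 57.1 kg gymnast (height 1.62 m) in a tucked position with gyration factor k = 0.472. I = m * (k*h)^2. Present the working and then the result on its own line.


Radius of gyration = 0.472 * 1.62 = 0.76464 m
I = 57.1 * 0.76464^2
= 57.1 * 0.584674
= 33.385 kg*m^2

33.385 kg*m^2


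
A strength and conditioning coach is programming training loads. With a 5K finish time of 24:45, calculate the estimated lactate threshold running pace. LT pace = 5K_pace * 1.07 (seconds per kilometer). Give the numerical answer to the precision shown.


Race duration = 1485 s for 5 km
Average pace = 1485 / 5 = 297.0 s/km
LT pace = 297.0 * 1.07
= 317.79 s/km

317.79 s/km


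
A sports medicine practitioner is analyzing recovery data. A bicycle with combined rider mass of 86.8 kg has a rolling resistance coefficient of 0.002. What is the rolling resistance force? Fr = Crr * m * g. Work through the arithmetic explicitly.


Fr = 0.002 * 86.8 * 9.81
= 0.1736 * 9.81
= 1.703 N

1.703 N


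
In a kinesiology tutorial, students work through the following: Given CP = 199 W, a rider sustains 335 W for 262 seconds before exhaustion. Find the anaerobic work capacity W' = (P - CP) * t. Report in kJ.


Excess power = 335 - 199 = 136 W
Work above CP = 136 * 262 = 35632 J
W' = 35.632 kJ

35.632 kJ


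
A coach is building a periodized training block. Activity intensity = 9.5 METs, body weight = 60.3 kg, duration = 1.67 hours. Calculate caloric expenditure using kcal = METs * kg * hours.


kcal = 9.5 * 60.3 * 1.67
= 572.85 * 1.67
= 956.66 kcal

956.66 kcal


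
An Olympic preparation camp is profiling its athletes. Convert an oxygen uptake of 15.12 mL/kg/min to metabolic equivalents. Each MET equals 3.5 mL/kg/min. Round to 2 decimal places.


One MET = 3.5 mL/kg/min
Number of METs = 15.12 / 3.5
= 4.32 METs

4.32 METs


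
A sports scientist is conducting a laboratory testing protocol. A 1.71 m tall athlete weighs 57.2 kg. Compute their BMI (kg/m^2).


height^2 = 2.9241 m^2
BMI = 57.2 / 2.9241 = 19.56 kg/m^2

19.56 kg/m^2


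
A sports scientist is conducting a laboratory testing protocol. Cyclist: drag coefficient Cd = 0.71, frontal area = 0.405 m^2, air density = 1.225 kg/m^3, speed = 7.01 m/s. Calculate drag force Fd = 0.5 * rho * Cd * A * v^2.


v^2 = 7.01^2 = 49.1401
Fd = 0.5 * 1.225 * 0.71 * 0.405 * 49.1401
= 8.655 N

8.655 N


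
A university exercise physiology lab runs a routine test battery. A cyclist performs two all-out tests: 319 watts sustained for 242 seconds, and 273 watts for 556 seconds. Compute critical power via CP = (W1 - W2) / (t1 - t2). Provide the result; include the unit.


W1 = P1 * t1 = 319 * 242 = 77198 J
W2 = P2 * t2 = 273 * 556 = 151788 J
CP = (77198 - 151788) / (242 - 556)
= 237.55 W

237.55 W


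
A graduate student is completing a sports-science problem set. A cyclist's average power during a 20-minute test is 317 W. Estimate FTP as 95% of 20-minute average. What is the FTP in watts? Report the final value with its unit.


FTP = 20-min power * 0.95
= 317 * 0.95
= 301.15 W

301.15 W


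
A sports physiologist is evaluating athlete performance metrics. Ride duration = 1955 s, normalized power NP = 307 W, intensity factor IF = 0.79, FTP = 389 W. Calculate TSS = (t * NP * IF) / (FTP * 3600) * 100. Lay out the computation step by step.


Numerator = 1955 * 307 * 0.79 = 474146.15
Denominator = 389 * 3600 = 1400400
TSS = 474146.15 / 1400400 * 100
= 33.86

33.86 TSS


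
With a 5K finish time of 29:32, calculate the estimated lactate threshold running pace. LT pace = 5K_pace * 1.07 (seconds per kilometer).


Race duration = 1772 s for 5 km
Average pace = 1772 / 5 = 354.4 s/km
LT pace = 354.4 * 1.07
= 379.21 s/km

379.21 s/km


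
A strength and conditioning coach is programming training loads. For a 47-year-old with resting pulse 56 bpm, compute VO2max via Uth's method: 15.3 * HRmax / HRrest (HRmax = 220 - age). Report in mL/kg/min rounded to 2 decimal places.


Step 1: HRmax = 220 - 47 = 173 bpm
Step 2: Ratio = 173 / 56 = 3.0893
Step 3: VO2max = 15.3 * 3.0893 = 47.27 mL/kg/min

47.27 mL/kg/min


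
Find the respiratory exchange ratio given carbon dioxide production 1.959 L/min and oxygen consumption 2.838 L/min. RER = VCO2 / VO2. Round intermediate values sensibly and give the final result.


VCO2 = 1.959 L/min
VO2 = 2.838 L/min
RER = 1.959 / 2.838 = 0.6903

0.6903


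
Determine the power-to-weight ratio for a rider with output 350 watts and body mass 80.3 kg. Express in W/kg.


P/W = 350 / 80.3 = 4.359 W/kg

4.359 W/kg


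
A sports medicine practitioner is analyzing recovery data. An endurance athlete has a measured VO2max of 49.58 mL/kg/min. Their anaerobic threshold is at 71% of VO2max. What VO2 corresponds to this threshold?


Anaerobic threshold VO2 = VO2max * 71%
= 49.58 * 0.71
= 35.2 mL/kg/min

35.2 mL/kg/min


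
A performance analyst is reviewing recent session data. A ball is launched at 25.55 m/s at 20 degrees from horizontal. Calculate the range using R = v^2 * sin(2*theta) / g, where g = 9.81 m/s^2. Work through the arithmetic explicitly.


sin(2 * 20) = sin(40) = 0.642788
v^2 = 25.55^2 = 652.8025
R = 652.8025 * 0.642788 / 9.81
= 42.774 m

42.774 m


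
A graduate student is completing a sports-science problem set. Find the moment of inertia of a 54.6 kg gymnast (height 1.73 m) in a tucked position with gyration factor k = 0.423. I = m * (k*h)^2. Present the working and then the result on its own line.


Radius of gyration = 0.423 * 1.73 = 0.73179 m
I = 54.6 * 0.73179^2
= 54.6 * 0.535517
= 29.239 kg*m^2

29.239 kg*m^2


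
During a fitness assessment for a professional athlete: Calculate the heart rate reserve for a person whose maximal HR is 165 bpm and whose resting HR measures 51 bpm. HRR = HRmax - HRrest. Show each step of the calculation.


HRmax = 165 bpm
HRrest = 51 bpm
HRR = 165 - 51 = 114 bpm

114 bpm


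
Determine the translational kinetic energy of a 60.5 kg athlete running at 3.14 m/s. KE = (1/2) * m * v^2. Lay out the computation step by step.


KE = 0.5 * m * v^2
= 0.5 * 60.5 * 3.14^2
= 0.5 * 60.5 * 9.8596
= 298.25 J

298.25 J


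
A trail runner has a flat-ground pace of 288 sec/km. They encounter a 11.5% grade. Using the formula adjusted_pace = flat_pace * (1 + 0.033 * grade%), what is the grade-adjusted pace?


Grade factor = 1 + 0.033 * 11.5 = 1.3795
Adjusted = 288 * 1.3795 = 397.3 sec/km

397.3 s/km


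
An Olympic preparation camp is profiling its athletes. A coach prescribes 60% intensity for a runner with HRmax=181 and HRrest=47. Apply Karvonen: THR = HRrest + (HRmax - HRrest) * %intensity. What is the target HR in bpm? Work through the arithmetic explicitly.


Heart rate reserve = 181 - 47 = 134
Intensity fraction = 60 / 100 = 0.6
THR = 47 + 134 * 0.6 = 127.4 bpm

127.4 bpm


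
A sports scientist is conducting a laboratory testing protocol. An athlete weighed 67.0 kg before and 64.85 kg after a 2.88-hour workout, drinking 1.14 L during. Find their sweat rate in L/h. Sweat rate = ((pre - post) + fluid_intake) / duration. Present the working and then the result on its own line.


Body mass change = 2.15 kg
Total sweat loss = 2.15 + 1.14 = 3.29 L
Rate = 3.29 / 2.88 = 1.142 L/h

1.142 L/h


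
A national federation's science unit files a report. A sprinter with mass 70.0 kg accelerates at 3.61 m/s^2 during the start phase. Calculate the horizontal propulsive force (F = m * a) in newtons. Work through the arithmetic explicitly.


F = m * a
= 70.0 * 3.61
= 252.7 N

252.7 N


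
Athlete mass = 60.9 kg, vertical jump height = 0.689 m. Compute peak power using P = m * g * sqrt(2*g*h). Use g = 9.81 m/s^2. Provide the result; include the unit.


sqrt(2 * 9.81 * 0.689) = sqrt(13.51818) = 3.676708 m/s
P = 60.9 * 9.81 * 3.676708
= 2196.57 W

2196.57 W


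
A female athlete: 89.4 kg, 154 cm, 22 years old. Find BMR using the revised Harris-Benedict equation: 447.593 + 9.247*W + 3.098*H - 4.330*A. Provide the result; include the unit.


Intercept = 447.593
Weight contribution = 9.247 * 89.4 = 826.6818
Height contribution = 3.098 * 154 = 477.092
Age contribution = 4.33 * 22 = 95.26
BMR = 447.593 + 826.6818 + 477.092 - 95.26
= 1656.11 kcal/day

1656.11 kcal/day


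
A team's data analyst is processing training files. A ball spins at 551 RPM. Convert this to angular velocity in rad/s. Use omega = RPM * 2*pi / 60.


omega = 551 * 2 * pi / 60
= 551 * 6.28318531 / 60
= 3462.035 / 60
= 57.701 rad/s

57.701 rad/s


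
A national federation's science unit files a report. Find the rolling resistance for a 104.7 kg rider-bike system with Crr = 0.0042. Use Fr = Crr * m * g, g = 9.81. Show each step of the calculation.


m * g = 104.7 * 9.81 = 1027.107 N
Fr = 0.0042 * 1027.107 = 4.314 N

4.314 N


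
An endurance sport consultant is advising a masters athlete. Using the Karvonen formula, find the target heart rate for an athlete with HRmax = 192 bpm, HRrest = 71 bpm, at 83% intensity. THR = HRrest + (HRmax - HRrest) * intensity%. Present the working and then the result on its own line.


HRR = 192 - 71 = 121
THR = 71 + 121 * 0.83
= 71 + 100.43
= 171.43 bpm

171.43 bpm


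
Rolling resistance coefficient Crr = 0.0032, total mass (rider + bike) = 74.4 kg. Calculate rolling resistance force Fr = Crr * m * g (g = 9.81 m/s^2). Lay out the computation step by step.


Fr = Crr * m * g
= 0.0032 * 74.4 * 9.81
= 2.336 N

2.336 N


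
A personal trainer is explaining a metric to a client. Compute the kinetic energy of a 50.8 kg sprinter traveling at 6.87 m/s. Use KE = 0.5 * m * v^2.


Velocity squared = 47.1969
KE = 0.5 * 50.8 * 47.1969 = 1198.8 J

1198.8 J


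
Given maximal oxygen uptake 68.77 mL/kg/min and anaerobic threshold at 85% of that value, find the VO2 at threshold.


Percentage as decimal = 0.85
VO2 at AT = 68.77 * 0.85 = 58.45 mL/kg/min

58.45 mL/kg/min


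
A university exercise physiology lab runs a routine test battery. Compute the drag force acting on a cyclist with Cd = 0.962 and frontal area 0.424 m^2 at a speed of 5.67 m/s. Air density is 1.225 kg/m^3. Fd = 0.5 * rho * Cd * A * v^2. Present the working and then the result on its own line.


Step 1: v^2 = 32.1489
Step 2: Fd = 0.5 * 1.225 * 0.962 * 0.424 * 32.1489
= 8.032 N

8.032 N


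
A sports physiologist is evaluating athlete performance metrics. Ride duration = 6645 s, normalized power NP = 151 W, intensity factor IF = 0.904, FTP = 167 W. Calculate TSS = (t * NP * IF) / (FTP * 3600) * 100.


Numerator = 6645 * 151 * 0.904 = 907069.08
Denominator = 167 * 3600 = 601200
TSS = 907069.08 / 601200 * 100
= 150.88

150.88 TSS


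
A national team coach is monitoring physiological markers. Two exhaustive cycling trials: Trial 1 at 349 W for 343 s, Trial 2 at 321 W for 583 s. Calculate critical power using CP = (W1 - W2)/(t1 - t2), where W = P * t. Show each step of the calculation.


W1 = 349 * 343 = 119707 J
W2 = 321 * 583 = 187143 J
CP = (119707 - 187143) / (343 - 583)
= -67436 / -240
= 280.98 W

280.98 W


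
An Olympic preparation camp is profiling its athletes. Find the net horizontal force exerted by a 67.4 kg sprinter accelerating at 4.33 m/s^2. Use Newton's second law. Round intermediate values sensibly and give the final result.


Newton's second law: F = m * a
F = 67.4 * 4.33 = 291.84 N

291.84 N


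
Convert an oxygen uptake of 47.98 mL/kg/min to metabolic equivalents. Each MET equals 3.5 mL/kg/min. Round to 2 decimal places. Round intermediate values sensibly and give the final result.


One MET = 3.5 mL/kg/min
Number of METs = 47.98 / 3.5
= 13.71 METs

13.71 METs


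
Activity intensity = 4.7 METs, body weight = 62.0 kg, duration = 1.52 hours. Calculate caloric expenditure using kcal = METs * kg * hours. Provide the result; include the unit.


kcal = 4.7 * 62.0 * 1.52
= 291.4 * 1.52
= 442.93 kcal

442.93 kcal


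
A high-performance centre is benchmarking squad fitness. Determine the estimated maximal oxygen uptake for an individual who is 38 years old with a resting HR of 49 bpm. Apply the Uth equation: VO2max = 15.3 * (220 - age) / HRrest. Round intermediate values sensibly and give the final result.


HRmax = 220 - 38 = 182
VO2max = 15.3 * (182 / 49)
= 15.3 * 3.7143
= 56.83 mL/kg/min

56.83 mL/kg/min


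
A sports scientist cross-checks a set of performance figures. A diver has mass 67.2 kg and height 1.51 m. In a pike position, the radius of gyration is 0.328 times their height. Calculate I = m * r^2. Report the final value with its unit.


r = 0.328 * 1.51 = 0.49528 m
I = m * r^2 = 67.2 * 0.245302 = 16.484 kg*m^2

16.484 kg*m^2


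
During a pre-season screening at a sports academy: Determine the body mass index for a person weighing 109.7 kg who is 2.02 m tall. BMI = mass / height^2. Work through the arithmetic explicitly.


BMI = mass / height^2
= 109.7 / 2.02^2
= 109.7 / 4.0804
= 26.88 kg/m^2

26.88 kg/m^2


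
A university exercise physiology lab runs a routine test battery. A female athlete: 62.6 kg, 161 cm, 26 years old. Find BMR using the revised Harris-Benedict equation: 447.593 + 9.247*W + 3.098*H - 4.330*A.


Intercept = 447.593
Weight contribution = 9.247 * 62.6 = 578.8622
Height contribution = 3.098 * 161 = 498.778
Age contribution = 4.33 * 26 = 112.58
BMR = 447.593 + 578.8622 + 498.778 - 112.58
= 1412.65 kcal/day

1412.65 kcal/day


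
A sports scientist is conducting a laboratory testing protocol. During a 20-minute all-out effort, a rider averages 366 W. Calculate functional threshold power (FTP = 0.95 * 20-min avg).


FTP = 0.95 * 366
= 347.7 W

347.7 W


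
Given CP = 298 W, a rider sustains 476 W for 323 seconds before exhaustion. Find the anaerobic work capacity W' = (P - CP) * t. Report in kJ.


Excess power = 476 - 298 = 178 W
Work above CP = 178 * 323 = 57494 J
W' = 57.494 kJ

57.494 kJ


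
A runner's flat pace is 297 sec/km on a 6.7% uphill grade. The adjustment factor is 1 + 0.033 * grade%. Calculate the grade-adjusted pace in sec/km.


Factor = 1 + 0.033 * 6.7 = 1.2211
Adjusted pace = 297 * 1.2211
= 362.67 sec/km

362.67 s/km


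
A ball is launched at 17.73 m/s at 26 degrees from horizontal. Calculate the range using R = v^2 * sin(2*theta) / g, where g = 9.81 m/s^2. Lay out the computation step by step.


sin(2 * 26) = sin(52) = 0.788011
v^2 = 17.73^2 = 314.3529
R = 314.3529 * 0.788011 / 9.81
= 25.251 m

25.251 m


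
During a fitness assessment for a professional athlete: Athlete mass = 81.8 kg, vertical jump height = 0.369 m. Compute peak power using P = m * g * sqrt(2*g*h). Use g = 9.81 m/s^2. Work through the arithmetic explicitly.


sqrt(2 * 9.81 * 0.369) = sqrt(7.23978) = 2.690684 m/s
P = 81.8 * 9.81 * 2.690684
= 2159.16 W

2159.16 W


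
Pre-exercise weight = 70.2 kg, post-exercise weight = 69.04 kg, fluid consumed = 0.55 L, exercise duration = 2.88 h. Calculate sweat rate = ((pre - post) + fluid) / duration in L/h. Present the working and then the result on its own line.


Weight loss = 70.2 - 69.04 = 1.16 kg (approx L)
Total sweat = 1.16 + 0.55 = 1.71 L
Sweat rate = 1.71 / 2.88 = 0.594 L/h

0.594 L/h


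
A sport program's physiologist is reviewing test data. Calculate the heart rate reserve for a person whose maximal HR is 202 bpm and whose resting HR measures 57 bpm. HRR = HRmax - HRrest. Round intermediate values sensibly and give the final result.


HRmax = 202 bpm
HRrest = 57 bpm
HRR = 202 - 57 = 145 bpm

145 bpm


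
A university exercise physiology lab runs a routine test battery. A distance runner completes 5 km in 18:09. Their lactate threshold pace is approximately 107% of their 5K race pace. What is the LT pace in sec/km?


Convert to seconds: 18 min 9 s = 1089 s
Pace per km = 1089 / 5 = 217.8 s/km
LT pace = 217.8 * 1.07 = 233.05 s/km

233.05 s/km


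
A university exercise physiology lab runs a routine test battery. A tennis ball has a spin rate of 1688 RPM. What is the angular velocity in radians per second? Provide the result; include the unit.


Convert RPM to rad/s: multiply by 2*pi and divide by 60
omega = 1688 * 2 * pi / 60
= 176.767 rad/s

176.767 rad/s


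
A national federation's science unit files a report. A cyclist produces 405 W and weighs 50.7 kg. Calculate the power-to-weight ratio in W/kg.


P/W = power / mass
= 405 / 50.7
= 7.988 W/kg

7.988 W/kg


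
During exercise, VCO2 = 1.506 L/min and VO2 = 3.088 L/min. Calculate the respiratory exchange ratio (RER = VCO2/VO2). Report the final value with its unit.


RER = VCO2 / VO2
= 1.506 / 3.088
= 0.4877

0.4877


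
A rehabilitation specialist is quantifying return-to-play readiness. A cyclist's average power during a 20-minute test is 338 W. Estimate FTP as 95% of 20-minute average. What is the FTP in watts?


FTP = 20-min power * 0.95
= 338 * 0.95
= 321.1 W

321.1 W


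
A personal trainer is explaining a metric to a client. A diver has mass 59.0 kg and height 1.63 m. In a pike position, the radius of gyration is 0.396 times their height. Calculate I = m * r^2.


r = 0.396 * 1.63 = 0.64548 m
I = m * r^2 = 59.0 * 0.416644 = 24.582 kg*m^2

24.582 kg*m^2


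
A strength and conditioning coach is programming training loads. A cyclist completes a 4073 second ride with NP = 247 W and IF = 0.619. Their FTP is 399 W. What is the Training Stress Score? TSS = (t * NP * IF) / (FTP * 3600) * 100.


t * NP * IF = 4073 * 247 * 0.619 = 622733.189
FTP * 3600 = 1436400
TSS = (622733.189 / 1436400) * 100 = 43.35

43.35 TSS


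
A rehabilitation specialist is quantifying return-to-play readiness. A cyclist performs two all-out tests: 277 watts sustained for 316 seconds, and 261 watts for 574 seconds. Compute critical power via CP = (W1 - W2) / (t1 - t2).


W1 = P1 * t1 = 277 * 316 = 87532 J
W2 = P2 * t2 = 261 * 574 = 149814 J
CP = (87532 - 149814) / (316 - 574)
= 241.4 W

241.4 W


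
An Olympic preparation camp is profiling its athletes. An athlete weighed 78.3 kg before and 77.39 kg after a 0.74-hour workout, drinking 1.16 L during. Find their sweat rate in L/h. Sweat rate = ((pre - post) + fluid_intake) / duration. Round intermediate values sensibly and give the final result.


Body mass change = 0.91 kg
Total sweat loss = 0.91 + 1.16 = 2.07 L
Rate = 2.07 / 0.74 = 2.797 L/h

2.797 L/h


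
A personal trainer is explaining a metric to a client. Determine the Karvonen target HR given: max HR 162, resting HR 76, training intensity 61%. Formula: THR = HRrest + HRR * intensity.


HRR = HRmax - HRrest = 162 - 76 = 86
THR = 76 + 86 * 0.61
= 128.46 bpm

128.46 bpm


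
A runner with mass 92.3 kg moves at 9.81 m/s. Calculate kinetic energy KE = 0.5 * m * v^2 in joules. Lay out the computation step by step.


v^2 = 9.81^2 = 96.2361
KE = 0.5 * 92.3 * 96.2361
= 4441.3 J

4441.3 J


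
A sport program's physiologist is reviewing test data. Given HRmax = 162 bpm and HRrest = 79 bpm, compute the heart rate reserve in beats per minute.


Heart rate reserve = maximum HR minus resting HR
HRR = 162 - 79 = 83 bpm

83 bpm


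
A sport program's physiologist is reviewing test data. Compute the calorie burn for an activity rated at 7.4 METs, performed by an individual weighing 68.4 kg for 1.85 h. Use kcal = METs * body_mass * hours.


Product of METs and mass = 7.4 * 68.4 = 506.16
Total kcal = 506.16 * 1.85 = 936.4 kcal

936.4 kcal


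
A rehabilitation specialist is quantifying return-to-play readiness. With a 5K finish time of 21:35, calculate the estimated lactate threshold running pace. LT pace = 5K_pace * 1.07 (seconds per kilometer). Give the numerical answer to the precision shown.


Race duration = 1295 s for 5 km
Average pace = 1295 / 5 = 259.0 s/km
LT pace = 259.0 * 1.07
= 277.13 s/km

277.13 s/km


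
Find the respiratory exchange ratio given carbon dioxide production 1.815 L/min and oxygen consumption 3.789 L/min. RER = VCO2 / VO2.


VCO2 = 1.815 L/min
VO2 = 3.789 L/min
RER = 1.815 / 3.789 = 0.479

0.479


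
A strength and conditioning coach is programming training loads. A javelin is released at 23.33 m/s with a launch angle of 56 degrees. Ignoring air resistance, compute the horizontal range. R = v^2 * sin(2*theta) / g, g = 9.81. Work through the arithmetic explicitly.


Launch speed squared = 544.2889
sin(2 * 56 deg) = 0.927184
Range = 544.2889 * 0.927184 / 9.81
= 51.443 m

51.443 m


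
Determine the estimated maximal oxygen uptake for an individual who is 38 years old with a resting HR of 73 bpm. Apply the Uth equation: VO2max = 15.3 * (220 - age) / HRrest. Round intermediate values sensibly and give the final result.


HRmax = 220 - 38 = 182
VO2max = 15.3 * (182 / 73)
= 15.3 * 2.4932
= 38.15 mL/kg/min

38.15 mL/kg/min


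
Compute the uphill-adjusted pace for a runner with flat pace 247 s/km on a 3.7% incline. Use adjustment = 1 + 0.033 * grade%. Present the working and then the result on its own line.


Adjustment factor = 1 + 0.033 * 3.7 = 1.1221
Grade-adjusted pace = 247 * 1.1221 = 277.16 s/km

277.16 s/km


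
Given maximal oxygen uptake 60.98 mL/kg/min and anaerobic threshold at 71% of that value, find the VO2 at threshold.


Percentage as decimal = 0.71
VO2 at AT = 60.98 * 0.71 = 43.3 mL/kg/min

43.3 mL/kg/min


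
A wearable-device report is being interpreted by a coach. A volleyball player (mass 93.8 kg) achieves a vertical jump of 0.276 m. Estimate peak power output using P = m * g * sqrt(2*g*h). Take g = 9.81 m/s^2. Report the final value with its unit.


2 * g * h = 2 * 9.81 * 0.276 = 5.41512
sqrt(5.41512) = 2.327041 m/s
P = 93.8 * 9.81 * 2.327041 = 2141.29 W

2141.29 W


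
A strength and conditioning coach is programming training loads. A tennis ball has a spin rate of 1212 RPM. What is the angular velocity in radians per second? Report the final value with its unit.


Convert RPM to rad/s: multiply by 2*pi and divide by 60
omega = 1212 * 2 * pi / 60
= 126.92 rad/s

126.92 rad/s


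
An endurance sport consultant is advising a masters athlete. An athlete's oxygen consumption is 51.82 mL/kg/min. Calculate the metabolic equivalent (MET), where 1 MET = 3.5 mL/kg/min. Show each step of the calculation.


MET = VO2 / 3.5
= 51.82 / 3.5
= 14.81 METs

14.81 METs
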